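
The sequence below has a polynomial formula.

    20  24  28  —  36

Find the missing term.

32

Using the first 3 terms:
D1: 4  4
Constant first difference = 4.
Extend forward: 28 + 4 = 32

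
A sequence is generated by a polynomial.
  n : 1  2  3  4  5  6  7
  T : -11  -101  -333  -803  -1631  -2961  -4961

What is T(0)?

Δ: -90, -232, -470, -828, -1330, -2000
Δ²: -142, -238, -358, -502, -670
Δ³: -96, -120, -144, -168
Δ⁴: -24, -24, -24
The fourth differences are constant at -24.
Work back: -96 + 24 = -72;  -142 + 72 = -70;  -90 + 70 = -20;  -11 + 20 = 9

9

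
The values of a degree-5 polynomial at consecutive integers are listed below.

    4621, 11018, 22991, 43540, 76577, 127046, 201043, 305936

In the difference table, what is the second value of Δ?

11973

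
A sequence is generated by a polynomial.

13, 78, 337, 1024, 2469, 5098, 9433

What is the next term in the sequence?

Δ: 65 , 259 , 687 , 1445 , 2629 , 4335
Δ²: 194 , 428 , 758 , 1184 , 1706
Δ³: 234 , 330 , 426 , 522
Δ⁴: 96 , 96 , 96
Fourth differences constant at 96.
522 + 96 = 618;  1706 + 618 = 2324;  4335 + 2324 = 6659;  9433 + 6659 = 16092

16092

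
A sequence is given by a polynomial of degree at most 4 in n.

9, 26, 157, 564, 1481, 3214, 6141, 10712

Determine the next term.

Δ: 17, 131, 407, 917, 1733, 2927, 4571
Δ²: 114, 276, 510, 816, 1194, 1644
Δ³: 162, 234, 306, 378, 450
Δ⁴: 72, 72, 72, 72
Fourth differences constant at 72.
450 + 72 = 522;  1644 + 522 = 2166;  4571 + 2166 = 6737;  10712 + 6737 = 17449

17449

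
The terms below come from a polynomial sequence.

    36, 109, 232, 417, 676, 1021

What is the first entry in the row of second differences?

First differences: 73, 123, 185, 259, 345
Second differences: 50, 62, 74, 86
Third differences: 12, 12, 12

50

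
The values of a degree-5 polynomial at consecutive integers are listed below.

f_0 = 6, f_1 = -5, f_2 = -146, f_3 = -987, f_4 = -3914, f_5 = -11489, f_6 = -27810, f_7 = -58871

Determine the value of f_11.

D1: -11, -141, -841, -2927, -7575, -16321, -31061
D2: -130, -700, -2086, -4648, -8746, -14740
D3: -570, -1386, -2562, -4098, -5994
D4: -816, -1176, -1536, -1896
D5: -360, -360, -360
Fifth differences constant at -360.
-1896 − 360 = -2256;  -5994 − 2256 = -8250;  -14740 − 8250 = -22990;  -31061 − 22990 = -54051;  -58871 − 54051 = -112922
-2256 − 360 = -2616;  -8250 − 2616 = -10866;  -22990 − 10866 = -33856;  -54051 − 33856 = -87907;  -112922 − 87907 = -200829
-2616 − 360 = -2976;  -10866 − 2976 = -13842;  -33856 − 13842 = -47698;  -87907 − 47698 = -135605;  -200829 − 135605 = -336434
-2976 − 360 = -3336;  -13842 − 3336 = -17178;  -47698 − 17178 = -64876;  -135605 − 64876 = -200481;  -336434 − 200481 = -536915

-536915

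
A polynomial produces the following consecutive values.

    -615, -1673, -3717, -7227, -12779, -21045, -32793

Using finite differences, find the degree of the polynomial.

D1: -1058, -2044, -3510, -5552, -8266, -11748
D2: -986, -1466, -2042, -2714, -3482
D3: -480, -576, -672, -768
D4: -96, -96, -96
The fourth differences are constant, so the polynomial has degree 4.

4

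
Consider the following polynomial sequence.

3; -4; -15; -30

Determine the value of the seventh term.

-99

-7, -11, -15
-4, -4
Constant second difference = -4, so extend:
-15 − 4 = -19;  -30 − 19 = -49
-19 − 4 = -23;  -49 − 23 = -72
-23 − 4 = -27;  -72 − 27 = -99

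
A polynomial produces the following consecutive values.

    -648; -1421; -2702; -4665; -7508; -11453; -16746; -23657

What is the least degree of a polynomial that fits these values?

4

D1: -773, -1281, -1963, -2843, -3945, -5293, -6911
D2: -508, -682, -880, -1102, -1348, -1618
D3: -174, -198, -222, -246, -270
D4: -24, -24, -24, -24
The fourth differences are constant, so the polynomial has degree 4.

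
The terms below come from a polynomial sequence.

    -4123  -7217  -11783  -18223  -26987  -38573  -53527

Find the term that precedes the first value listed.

-3094, -4566, -6440, -8764, -11586, -14954
-1472, -1874, -2324, -2822, -3368
-402, -450, -498, -546
-48, -48, -48
The fourth differences are constant at -48.
Work back: -402 + 48 = -354;  -1472 + 354 = -1118;  -3094 + 1118 = -1976;  -4123 + 1976 = -2147

-2147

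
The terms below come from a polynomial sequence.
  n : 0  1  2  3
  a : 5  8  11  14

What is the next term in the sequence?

17

3 , 3 , 3
Constant first difference = 3, so extend:
14 + 3 = 17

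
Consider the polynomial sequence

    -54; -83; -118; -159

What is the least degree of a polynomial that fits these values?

D1: -29, -35, -41
D2: -6, -6
The second differences are constant, so the polynomial has degree 2.

2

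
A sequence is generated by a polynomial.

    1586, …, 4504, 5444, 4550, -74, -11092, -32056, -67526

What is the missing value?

2978

Using the last 7 terms:
D1: 940  -894  -4624  -11018  -20964  -35470
D2: -1834  -3730  -6394  -9946  -14506
D3: -1896  -2664  -3552  -4560
D4: -768  -888  -1008
D5: -120  -120
Constant fifth difference = -120.
Extend backward: -768 + 120 = -648;  -1896 + 648 = -1248;  -1834 + 1248 = -586;  940 + 586 = 1526;  4504 − 1526 = 2978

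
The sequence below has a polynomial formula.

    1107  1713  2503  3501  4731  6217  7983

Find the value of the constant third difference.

24

Δ: 606, 790, 998, 1230, 1486, 1766
Δ²: 184, 208, 232, 256, 280
Δ³: 24, 24, 24, 24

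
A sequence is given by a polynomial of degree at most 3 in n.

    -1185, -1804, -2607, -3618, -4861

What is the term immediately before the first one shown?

D1: -619  -803  -1011  -1243
D2: -184  -208  -232
D3: -24  -24
The third differences are constant at -24.
Work back: -184 + 24 = -160;  -619 + 160 = -459;  -1185 + 459 = -726

-726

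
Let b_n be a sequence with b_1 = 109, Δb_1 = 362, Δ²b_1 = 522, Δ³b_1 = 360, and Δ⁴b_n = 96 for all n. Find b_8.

Build the table forward from the leading diagonal:
Δ⁴: 96  96  96  96  96  96  96  96
Δ³: 360  456  552  648  744  840  936  1032
Δ²: 522  882  1338  1890  2538  3282  4122  5058
Δ: 362  884  1766  3104  4994  7532  10814  14936
b: 109  471  1355  3121  6225  11219  18751  29565

29565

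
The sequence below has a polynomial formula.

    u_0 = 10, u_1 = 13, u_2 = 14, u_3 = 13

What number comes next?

10

D1: 3  1  -1
D2: -2  -2
Second differences constant at -2.
-1 − 2 = -3;  13 − 3 = 10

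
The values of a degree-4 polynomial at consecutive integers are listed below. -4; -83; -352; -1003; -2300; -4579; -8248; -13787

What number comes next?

-21748

First differences: -79, -269, -651, -1297, -2279, -3669, -5539
Second differences: -190, -382, -646, -982, -1390, -1870
Third differences: -192, -264, -336, -408, -480
Fourth differences: -72, -72, -72, -72
Constant fourth difference = -72, so extend:
-480 − 72 = -552;  -1870 − 552 = -2422;  -5539 − 2422 = -7961;  -13787 − 7961 = -21748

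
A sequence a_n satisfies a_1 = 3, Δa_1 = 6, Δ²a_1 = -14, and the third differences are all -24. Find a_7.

-651

Build the table forward from the leading diagonal:
Δ³: -24, -24, -24, -24, -24, -24, -24
Δ²: -14, -38, -62, -86, -110, -134, -158
Δ: 6, -8, -46, -108, -194, -304, -438
a: 3, 9, 1, -45, -153, -347, -651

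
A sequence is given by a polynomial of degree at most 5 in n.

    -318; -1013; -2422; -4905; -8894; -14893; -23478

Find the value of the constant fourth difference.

D1: -695, -1409, -2483, -3989, -5999, -8585
D2: -714, -1074, -1506, -2010, -2586
D3: -360, -432, -504, -576
D4: -72, -72, -72

-72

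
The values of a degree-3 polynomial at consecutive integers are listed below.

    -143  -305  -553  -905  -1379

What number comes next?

-1993

-162, -248, -352, -474
-86, -104, -122
-18, -18
Third differences constant at -18.
-122 − 18 = -140;  -474 − 140 = -614;  -1379 − 614 = -1993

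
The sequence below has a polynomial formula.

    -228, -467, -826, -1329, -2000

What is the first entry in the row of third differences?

-24

First differences: -239, -359, -503, -671
Second differences: -120, -144, -168
Third differences: -24, -24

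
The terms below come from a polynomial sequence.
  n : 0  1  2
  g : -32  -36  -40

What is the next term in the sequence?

-4, -4
First differences constant at -4.
-40 − 4 = -44

-44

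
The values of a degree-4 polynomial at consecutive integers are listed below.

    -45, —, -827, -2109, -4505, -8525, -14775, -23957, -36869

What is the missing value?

-245

Using the last 7 terms:
Δ: -1282, -2396, -4020, -6250, -9182, -12912
Δ²: -1114, -1624, -2230, -2932, -3730
Δ³: -510, -606, -702, -798
Δ⁴: -96, -96, -96
Constant fourth difference = -96.
Extend backward: -510 + 96 = -414;  -1114 + 414 = -700;  -1282 + 700 = -582;  -827 + 582 = -245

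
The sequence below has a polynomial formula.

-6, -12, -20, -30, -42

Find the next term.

-56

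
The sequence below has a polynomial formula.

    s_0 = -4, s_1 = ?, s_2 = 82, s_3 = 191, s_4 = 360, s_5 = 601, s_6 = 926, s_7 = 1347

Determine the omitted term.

21

Using the last 6 terms:
First differences: 109  169  241  325  421
Second differences: 60  72  84  96
Third differences: 12  12  12
Constant third difference = 12.
Extend backward: 60 − 12 = 48;  109 − 48 = 61;  82 − 61 = 21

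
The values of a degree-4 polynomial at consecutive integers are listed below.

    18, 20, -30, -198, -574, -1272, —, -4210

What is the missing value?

-2430

Using the first 6 terms:
D1: 2  -50  -168  -376  -698
D2: -52  -118  -208  -322
D3: -66  -90  -114
D4: -24  -24
Constant fourth difference = -24.
Extend forward: -114 − 24 = -138;  -322 − 138 = -460;  -698 − 460 = -1158;  -1272 − 1158 = -2430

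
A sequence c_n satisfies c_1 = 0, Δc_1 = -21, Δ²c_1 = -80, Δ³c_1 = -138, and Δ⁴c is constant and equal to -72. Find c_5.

Build the table forward from the leading diagonal:
D4: -72, -72, -72, -72, -72
D3: -138, -210, -282, -354, -426
D2: -80, -218, -428, -710, -1064
D1: -21, -101, -319, -747, -1457
c: 0, -21, -122, -441, -1188

-1188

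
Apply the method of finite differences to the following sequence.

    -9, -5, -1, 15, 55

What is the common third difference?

12

D1: 4, 4, 16, 40
D2: 0, 12, 24
D3: 12, 12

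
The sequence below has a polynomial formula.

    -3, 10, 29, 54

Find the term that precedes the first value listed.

-10

First differences: 13, 19, 25
Second differences: 6, 6
The second differences are constant at 6.
Work back: 13 − 6 = 7;  -3 − 7 = -10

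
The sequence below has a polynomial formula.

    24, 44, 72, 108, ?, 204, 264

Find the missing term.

152

Using the first 4 terms:
Δ: 20  28  36
Δ²: 8  8
Constant second difference = 8.
Extend forward: 36 + 8 = 44;  108 + 44 = 152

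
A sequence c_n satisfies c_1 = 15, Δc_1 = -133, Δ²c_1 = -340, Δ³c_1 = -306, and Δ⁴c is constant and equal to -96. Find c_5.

-3877

Build the table forward from the leading diagonal:
D4: -96, -96, -96, -96, -96
D3: -306, -402, -498, -594, -690
D2: -340, -646, -1048, -1546, -2140
D1: -133, -473, -1119, -2167, -3713
c: 15, -118, -591, -1710, -3877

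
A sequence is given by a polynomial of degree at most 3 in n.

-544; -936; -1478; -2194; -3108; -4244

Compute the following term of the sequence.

-392 , -542 , -716 , -914 , -1136
-150 , -174 , -198 , -222
-24 , -24 , -24
Third differences constant at -24.
-222 − 24 = -246;  -1136 − 246 = -1382;  -4244 − 1382 = -5626

-5626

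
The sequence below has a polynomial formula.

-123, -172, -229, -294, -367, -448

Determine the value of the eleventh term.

-973

Δ: -49, -57, -65, -73, -81
Δ²: -8, -8, -8, -8
Constant second difference = -8, so extend:
-81 − 8 = -89;  -448 − 89 = -537
-89 − 8 = -97;  -537 − 97 = -634
-97 − 8 = -105;  -634 − 105 = -739
-105 − 8 = -113;  -739 − 113 = -852
-113 − 8 = -121;  -852 − 121 = -973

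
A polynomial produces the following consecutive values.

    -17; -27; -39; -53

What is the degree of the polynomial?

2

Δ: -10, -12, -14
Δ²: -2, -2
The second differences are constant, so the polynomial has degree 2.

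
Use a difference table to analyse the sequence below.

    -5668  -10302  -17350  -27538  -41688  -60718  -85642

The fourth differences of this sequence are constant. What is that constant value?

-96

Δ: -4634, -7048, -10188, -14150, -19030, -24924
Δ²: -2414, -3140, -3962, -4880, -5894
Δ³: -726, -822, -918, -1014
Δ⁴: -96, -96, -96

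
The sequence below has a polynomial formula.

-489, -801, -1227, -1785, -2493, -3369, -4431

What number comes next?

Δ: -312, -426, -558, -708, -876, -1062
Δ²: -114, -132, -150, -168, -186
Δ³: -18, -18, -18, -18
Third differences constant at -18.
-186 − 18 = -204;  -1062 − 204 = -1266;  -4431 − 1266 = -5697

-5697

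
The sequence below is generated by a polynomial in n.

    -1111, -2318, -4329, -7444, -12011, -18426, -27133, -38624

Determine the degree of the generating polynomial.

Δ: -1207, -2011, -3115, -4567, -6415, -8707, -11491
Δ²: -804, -1104, -1452, -1848, -2292, -2784
Δ³: -300, -348, -396, -444, -492
Δ⁴: -48, -48, -48, -48
The fourth differences are constant, so the polynomial has degree 4.

4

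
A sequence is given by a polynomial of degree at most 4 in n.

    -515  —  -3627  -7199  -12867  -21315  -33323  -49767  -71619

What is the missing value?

-1563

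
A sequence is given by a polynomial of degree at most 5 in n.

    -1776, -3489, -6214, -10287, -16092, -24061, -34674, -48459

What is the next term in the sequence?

-65992

Δ: -1713  -2725  -4073  -5805  -7969  -10613  -13785
Δ²: -1012  -1348  -1732  -2164  -2644  -3172
Δ³: -336  -384  -432  -480  -528
Δ⁴: -48  -48  -48  -48
The fourth differences are constant (-48).
-528 − 48 = -576;  -3172 − 576 = -3748;  -13785 − 3748 = -17533;  -48459 − 17533 = -65992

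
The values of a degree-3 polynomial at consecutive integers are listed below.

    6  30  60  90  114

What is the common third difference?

-6

D1: 24, 30, 30, 24
D2: 6, 0, -6
D3: -6, -6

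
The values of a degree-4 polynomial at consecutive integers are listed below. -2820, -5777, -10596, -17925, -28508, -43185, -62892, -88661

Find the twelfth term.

-276357

D1: -2957, -4819, -7329, -10583, -14677, -19707, -25769
D2: -1862, -2510, -3254, -4094, -5030, -6062
D3: -648, -744, -840, -936, -1032
D4: -96, -96, -96, -96
Constant fourth difference = -96, so extend:
-1032 − 96 = -1128;  -6062 − 1128 = -7190;  -25769 − 7190 = -32959;  -88661 − 32959 = -121620
-1128 − 96 = -1224;  -7190 − 1224 = -8414;  -32959 − 8414 = -41373;  -121620 − 41373 = -162993
-1224 − 96 = -1320;  -8414 − 1320 = -9734;  -41373 − 9734 = -51107;  -162993 − 51107 = -214100
-1320 − 96 = -1416;  -9734 − 1416 = -11150;  -51107 − 11150 = -62257;  -214100 − 62257 = -276357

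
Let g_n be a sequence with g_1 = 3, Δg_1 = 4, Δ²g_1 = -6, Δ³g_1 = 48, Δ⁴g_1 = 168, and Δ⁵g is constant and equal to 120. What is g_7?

4137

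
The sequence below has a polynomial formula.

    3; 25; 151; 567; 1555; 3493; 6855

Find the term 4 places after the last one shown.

First differences: 22  126  416  988  1938  3362
Second differences: 104  290  572  950  1424
Third differences: 186  282  378  474
Fourth differences: 96  96  96
Constant fourth difference = 96, so extend:
474 + 96 = 570;  1424 + 570 = 1994;  3362 + 1994 = 5356;  6855 + 5356 = 12211
570 + 96 = 666;  1994 + 666 = 2660;  5356 + 2660 = 8016;  12211 + 8016 = 20227
666 + 96 = 762;  2660 + 762 = 3422;  8016 + 3422 = 11438;  20227 + 11438 = 31665
762 + 96 = 858;  3422 + 858 = 4280;  11438 + 4280 = 15718;  31665 + 15718 = 47383

47383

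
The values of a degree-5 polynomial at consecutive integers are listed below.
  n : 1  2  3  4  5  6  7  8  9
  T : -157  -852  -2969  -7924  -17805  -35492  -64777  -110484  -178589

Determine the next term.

-276340

-695, -2117, -4955, -9881, -17687, -29285, -45707, -68105
-1422, -2838, -4926, -7806, -11598, -16422, -22398
-1416, -2088, -2880, -3792, -4824, -5976
-672, -792, -912, -1032, -1152
-120, -120, -120, -120
Constant fifth difference = -120, so extend:
-1152 − 120 = -1272;  -5976 − 1272 = -7248;  -22398 − 7248 = -29646;  -68105 − 29646 = -97751;  -178589 − 97751 = -276340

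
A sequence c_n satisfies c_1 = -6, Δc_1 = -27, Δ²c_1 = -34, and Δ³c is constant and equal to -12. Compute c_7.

Build the table forward from the leading diagonal:
D3: -12  -12  -12  -12  -12  -12  -12
D2: -34  -46  -58  -70  -82  -94  -106
D1: -27  -61  -107  -165  -235  -317  -411
c: -6  -33  -94  -201  -366  -601  -918

-918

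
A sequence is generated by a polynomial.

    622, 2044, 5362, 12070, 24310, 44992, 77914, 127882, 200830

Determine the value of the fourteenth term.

1212040

First differences: 1422, 3318, 6708, 12240, 20682, 32922, 49968, 72948
Second differences: 1896, 3390, 5532, 8442, 12240, 17046, 22980
Third differences: 1494, 2142, 2910, 3798, 4806, 5934
Fourth differences: 648, 768, 888, 1008, 1128
Fifth differences: 120, 120, 120, 120
Fifth differences constant at 120.
1128 + 120 = 1248;  5934 + 1248 = 7182;  22980 + 7182 = 30162;  72948 + 30162 = 103110;  200830 + 103110 = 303940
1248 + 120 = 1368;  7182 + 1368 = 8550;  30162 + 8550 = 38712;  103110 + 38712 = 141822;  303940 + 141822 = 445762
1368 + 120 = 1488;  8550 + 1488 = 10038;  38712 + 10038 = 48750;  141822 + 48750 = 190572;  445762 + 190572 = 636334
1488 + 120 = 1608;  10038 + 1608 = 11646;  48750 + 11646 = 60396;  190572 + 60396 = 250968;  636334 + 250968 = 887302
1608 + 120 = 1728;  11646 + 1728 = 13374;  60396 + 13374 = 73770;  250968 + 73770 = 324738;  887302 + 324738 = 1212040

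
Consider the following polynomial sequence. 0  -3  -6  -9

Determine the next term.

-12

First differences: -3 , -3 , -3
The first differences are constant (-3).
-9 − 3 = -12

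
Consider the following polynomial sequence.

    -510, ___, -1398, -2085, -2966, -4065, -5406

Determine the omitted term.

-881

Using the last 5 terms:
Δ: -687, -881, -1099, -1341
Δ²: -194, -218, -242
Δ³: -24, -24
Constant third difference = -24.
Extend backward: -194 + 24 = -170;  -687 + 170 = -517;  -1398 + 517 = -881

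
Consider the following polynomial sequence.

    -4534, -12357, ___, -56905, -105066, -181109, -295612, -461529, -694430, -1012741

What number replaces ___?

-28184

Using the last 7 terms:
First differences: -48161, -76043, -114503, -165917, -232901, -318311
Second differences: -27882, -38460, -51414, -66984, -85410
Third differences: -10578, -12954, -15570, -18426
Fourth differences: -2376, -2616, -2856
Fifth differences: -240, -240
Constant fifth difference = -240.
Extend backward: -2376 + 240 = -2136;  -10578 + 2136 = -8442;  -27882 + 8442 = -19440;  -48161 + 19440 = -28721;  -56905 + 28721 = -28184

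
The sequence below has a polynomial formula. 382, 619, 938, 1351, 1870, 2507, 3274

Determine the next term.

4183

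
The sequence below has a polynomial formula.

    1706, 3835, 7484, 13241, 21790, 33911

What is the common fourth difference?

96

D1: 2129, 3649, 5757, 8549, 12121
D2: 1520, 2108, 2792, 3572
D3: 588, 684, 780
D4: 96, 96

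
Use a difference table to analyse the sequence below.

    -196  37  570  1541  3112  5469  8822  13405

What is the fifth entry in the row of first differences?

2357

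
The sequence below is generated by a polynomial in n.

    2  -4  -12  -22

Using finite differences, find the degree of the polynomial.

Δ: -6, -8, -10
Δ²: -2, -2
The second differences are constant, so the polynomial has degree 2.

2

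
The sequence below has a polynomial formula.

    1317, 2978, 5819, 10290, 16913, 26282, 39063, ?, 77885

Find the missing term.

Using the first 7 terms:
1661  2841  4471  6623  9369  12781
1180  1630  2152  2746  3412
450  522  594  666
72  72  72
Constant fourth difference = 72.
Extend forward: 666 + 72 = 738;  3412 + 738 = 4150;  12781 + 4150 = 16931;  39063 + 16931 = 55994

55994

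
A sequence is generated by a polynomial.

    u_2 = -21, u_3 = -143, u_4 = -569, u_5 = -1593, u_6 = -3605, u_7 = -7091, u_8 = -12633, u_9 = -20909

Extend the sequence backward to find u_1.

Δ: -122, -426, -1024, -2012, -3486, -5542, -8276
Δ²: -304, -598, -988, -1474, -2056, -2734
Δ³: -294, -390, -486, -582, -678
Δ⁴: -96, -96, -96, -96
The fourth differences are constant at -96.
Work back: -294 + 96 = -198;  -304 + 198 = -106;  -122 + 106 = -16;  -21 + 16 = -5

-5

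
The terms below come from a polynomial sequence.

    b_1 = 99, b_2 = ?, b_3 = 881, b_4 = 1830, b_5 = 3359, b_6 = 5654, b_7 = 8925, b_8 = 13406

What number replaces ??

350

Using the last 6 terms:
First differences: 949, 1529, 2295, 3271, 4481
Second differences: 580, 766, 976, 1210
Third differences: 186, 210, 234
Fourth differences: 24, 24
Constant fourth difference = 24.
Extend backward: 186 − 24 = 162;  580 − 162 = 418;  949 − 418 = 531;  881 − 531 = 350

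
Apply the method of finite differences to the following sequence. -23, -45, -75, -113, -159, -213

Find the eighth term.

-22  -30  -38  -46  -54
-8  -8  -8  -8
Second differences constant at -8.
-54 − 8 = -62;  -213 − 62 = -275
-62 − 8 = -70;  -275 − 70 = -345

-345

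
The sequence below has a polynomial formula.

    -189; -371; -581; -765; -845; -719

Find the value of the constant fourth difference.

First differences: -182, -210, -184, -80, 126
Second differences: -28, 26, 104, 206
Third differences: 54, 78, 102
Fourth differences: 24, 24

24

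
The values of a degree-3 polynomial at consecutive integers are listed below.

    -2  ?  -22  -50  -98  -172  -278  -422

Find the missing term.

-8

Using the last 6 terms:
First differences: -28, -48, -74, -106, -144
Second differences: -20, -26, -32, -38
Third differences: -6, -6, -6
Constant third difference = -6.
Extend backward: -20 + 6 = -14;  -28 + 14 = -14;  -22 + 14 = -8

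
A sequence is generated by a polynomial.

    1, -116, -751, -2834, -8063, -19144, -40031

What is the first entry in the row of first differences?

Δ: -117, -635, -2083, -5229, -11081, -20887
Δ²: -518, -1448, -3146, -5852, -9806
Δ³: -930, -1698, -2706, -3954
Δ⁴: -768, -1008, -1248
Δ⁵: -240, -240

-117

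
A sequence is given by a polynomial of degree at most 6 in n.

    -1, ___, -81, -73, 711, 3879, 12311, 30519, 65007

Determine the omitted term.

-9

Using the last 7 terms:
Δ: 8, 784, 3168, 8432, 18208, 34488
Δ²: 776, 2384, 5264, 9776, 16280
Δ³: 1608, 2880, 4512, 6504
Δ⁴: 1272, 1632, 1992
Δ⁵: 360, 360
Constant fifth difference = 360.
Extend backward: 1272 − 360 = 912;  1608 − 912 = 696;  776 − 696 = 80;  8 − 80 = -72;  -81 + 72 = -9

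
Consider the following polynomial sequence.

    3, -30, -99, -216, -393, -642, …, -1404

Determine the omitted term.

Using the first 6 terms:
D1: -33  -69  -117  -177  -249
D2: -36  -48  -60  -72
D3: -12  -12  -12
Constant third difference = -12.
Extend forward: -72 − 12 = -84;  -249 − 84 = -333;  -642 − 333 = -975

-975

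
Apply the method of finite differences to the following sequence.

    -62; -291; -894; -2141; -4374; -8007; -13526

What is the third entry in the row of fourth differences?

-72

D1: -229, -603, -1247, -2233, -3633, -5519
D2: -374, -644, -986, -1400, -1886
D3: -270, -342, -414, -486
D4: -72, -72, -72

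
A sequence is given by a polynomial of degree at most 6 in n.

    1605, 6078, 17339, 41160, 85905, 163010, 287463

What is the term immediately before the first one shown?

260

4473, 11261, 23821, 44745, 77105, 124453
6788, 12560, 20924, 32360, 47348
5772, 8364, 11436, 14988
2592, 3072, 3552
480, 480
The fifth differences are constant at 480.
Work back: 2592 − 480 = 2112;  5772 − 2112 = 3660;  6788 − 3660 = 3128;  4473 − 3128 = 1345;  1605 − 1345 = 260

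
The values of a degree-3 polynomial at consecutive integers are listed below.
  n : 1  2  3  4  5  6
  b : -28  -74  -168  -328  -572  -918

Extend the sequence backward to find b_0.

-12

First differences: -46  -94  -160  -244  -346
Second differences: -48  -66  -84  -102
Third differences: -18  -18  -18
The third differences are constant at -18.
Work back: -48 + 18 = -30;  -46 + 30 = -16;  -28 + 16 = -12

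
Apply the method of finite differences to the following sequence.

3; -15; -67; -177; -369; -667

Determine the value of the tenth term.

-3399

Δ: -18, -52, -110, -192, -298
Δ²: -34, -58, -82, -106
Δ³: -24, -24, -24
Third differences constant at -24.
-106 − 24 = -130;  -298 − 130 = -428;  -667 − 428 = -1095
-130 − 24 = -154;  -428 − 154 = -582;  -1095 − 582 = -1677
-154 − 24 = -178;  -582 − 178 = -760;  -1677 − 760 = -2437
-178 − 24 = -202;  -760 − 202 = -962;  -2437 − 962 = -3399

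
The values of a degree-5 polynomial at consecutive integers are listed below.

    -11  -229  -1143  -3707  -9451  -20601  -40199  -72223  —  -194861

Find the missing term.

-121707

Using the first 8 terms:
Δ: -218, -914, -2564, -5744, -11150, -19598, -32024
Δ²: -696, -1650, -3180, -5406, -8448, -12426
Δ³: -954, -1530, -2226, -3042, -3978
Δ⁴: -576, -696, -816, -936
Δ⁵: -120, -120, -120
Constant fifth difference = -120.
Extend forward: -936 − 120 = -1056;  -3978 − 1056 = -5034;  -12426 − 5034 = -17460;  -32024 − 17460 = -49484;  -72223 − 49484 = -121707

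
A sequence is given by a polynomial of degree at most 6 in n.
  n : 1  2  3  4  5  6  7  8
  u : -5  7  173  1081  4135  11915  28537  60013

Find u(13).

828703

Δ: 12, 166, 908, 3054, 7780, 16622, 31476
Δ²: 154, 742, 2146, 4726, 8842, 14854
Δ³: 588, 1404, 2580, 4116, 6012
Δ⁴: 816, 1176, 1536, 1896
Δ⁵: 360, 360, 360
Constant fifth difference = 360, so extend:
1896 + 360 = 2256;  6012 + 2256 = 8268;  14854 + 8268 = 23122;  31476 + 23122 = 54598;  60013 + 54598 = 114611
2256 + 360 = 2616;  8268 + 2616 = 10884;  23122 + 10884 = 34006;  54598 + 34006 = 88604;  114611 + 88604 = 203215
2616 + 360 = 2976;  10884 + 2976 = 13860;  34006 + 13860 = 47866;  88604 + 47866 = 136470;  203215 + 136470 = 339685
2976 + 360 = 3336;  13860 + 3336 = 17196;  47866 + 17196 = 65062;  136470 + 65062 = 201532;  339685 + 201532 = 541217
3336 + 360 = 3696;  17196 + 3696 = 20892;  65062 + 20892 = 85954;  201532 + 85954 = 287486;  541217 + 287486 = 828703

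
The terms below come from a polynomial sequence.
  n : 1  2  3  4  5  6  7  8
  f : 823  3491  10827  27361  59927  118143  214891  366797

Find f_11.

1385963

Δ: 2668, 7336, 16534, 32566, 58216, 96748, 151906
Δ²: 4668, 9198, 16032, 25650, 38532, 55158
Δ³: 4530, 6834, 9618, 12882, 16626
Δ⁴: 2304, 2784, 3264, 3744
Δ⁵: 480, 480, 480
Fifth differences constant at 480.
3744 + 480 = 4224;  16626 + 4224 = 20850;  55158 + 20850 = 76008;  151906 + 76008 = 227914;  366797 + 227914 = 594711
4224 + 480 = 4704;  20850 + 4704 = 25554;  76008 + 25554 = 101562;  227914 + 101562 = 329476;  594711 + 329476 = 924187
4704 + 480 = 5184;  25554 + 5184 = 30738;  101562 + 30738 = 132300;  329476 + 132300 = 461776;  924187 + 461776 = 1385963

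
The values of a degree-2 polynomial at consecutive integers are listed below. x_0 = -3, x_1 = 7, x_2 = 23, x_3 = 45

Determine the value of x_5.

First differences: 10  16  22
Second differences: 6  6
The second differences are constant (6).
22 + 6 = 28;  45 + 28 = 73
28 + 6 = 34;  73 + 34 = 107

107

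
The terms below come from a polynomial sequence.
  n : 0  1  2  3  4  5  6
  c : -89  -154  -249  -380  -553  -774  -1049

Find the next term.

-1384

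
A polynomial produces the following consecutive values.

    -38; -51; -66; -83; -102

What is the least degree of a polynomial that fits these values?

2

First differences: -13, -15, -17, -19
Second differences: -2, -2, -2
The second differences are constant, so the polynomial has degree 2.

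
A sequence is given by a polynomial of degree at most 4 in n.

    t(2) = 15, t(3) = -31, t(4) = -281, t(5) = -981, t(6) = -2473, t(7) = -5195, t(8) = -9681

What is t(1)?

7

D1: -46  -250  -700  -1492  -2722  -4486
D2: -204  -450  -792  -1230  -1764
D3: -246  -342  -438  -534
D4: -96  -96  -96
The fourth differences are constant at -96.
Work back: -246 + 96 = -150;  -204 + 150 = -54;  -46 + 54 = 8;  15 − 8 = 7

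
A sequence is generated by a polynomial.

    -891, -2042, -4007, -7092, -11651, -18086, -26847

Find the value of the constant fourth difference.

-48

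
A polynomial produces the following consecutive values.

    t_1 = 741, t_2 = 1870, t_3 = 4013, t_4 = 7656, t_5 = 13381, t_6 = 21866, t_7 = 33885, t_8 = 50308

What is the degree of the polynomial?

4

1129, 2143, 3643, 5725, 8485, 12019, 16423
1014, 1500, 2082, 2760, 3534, 4404
486, 582, 678, 774, 870
96, 96, 96, 96
The fourth differences are constant, so the polynomial has degree 4.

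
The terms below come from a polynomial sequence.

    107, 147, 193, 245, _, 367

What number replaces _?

Using the first 4 terms:
Δ: 40  46  52
Δ²: 6  6
Constant second difference = 6.
Extend forward: 52 + 6 = 58;  245 + 58 = 303

303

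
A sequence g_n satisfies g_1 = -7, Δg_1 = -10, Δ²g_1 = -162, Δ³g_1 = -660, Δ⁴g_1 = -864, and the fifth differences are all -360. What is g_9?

-122223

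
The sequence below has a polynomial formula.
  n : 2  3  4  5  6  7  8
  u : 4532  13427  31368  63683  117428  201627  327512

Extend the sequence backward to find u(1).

843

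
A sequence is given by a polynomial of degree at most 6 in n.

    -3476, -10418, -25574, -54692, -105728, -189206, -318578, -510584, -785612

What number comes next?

First differences: -6942, -15156, -29118, -51036, -83478, -129372, -192006, -275028
Second differences: -8214, -13962, -21918, -32442, -45894, -62634, -83022
Third differences: -5748, -7956, -10524, -13452, -16740, -20388
Fourth differences: -2208, -2568, -2928, -3288, -3648
Fifth differences: -360, -360, -360, -360
The fifth differences are constant (-360).
-3648 − 360 = -4008;  -20388 − 4008 = -24396;  -83022 − 24396 = -107418;  -275028 − 107418 = -382446;  -785612 − 382446 = -1168058

-1168058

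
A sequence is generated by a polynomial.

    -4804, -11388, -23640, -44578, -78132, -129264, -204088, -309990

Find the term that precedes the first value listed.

-1662

Δ: -6584  -12252  -20938  -33554  -51132  -74824  -105902
Δ²: -5668  -8686  -12616  -17578  -23692  -31078
Δ³: -3018  -3930  -4962  -6114  -7386
Δ⁴: -912  -1032  -1152  -1272
Δ⁵: -120  -120  -120
The fifth differences are constant at -120.
Work back: -912 + 120 = -792;  -3018 + 792 = -2226;  -5668 + 2226 = -3442;  -6584 + 3442 = -3142;  -4804 + 3142 = -1662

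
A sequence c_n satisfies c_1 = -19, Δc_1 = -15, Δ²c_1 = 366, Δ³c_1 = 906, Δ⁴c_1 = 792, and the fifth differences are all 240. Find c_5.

6533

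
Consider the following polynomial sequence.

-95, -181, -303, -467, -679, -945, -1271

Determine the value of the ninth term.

-86, -122, -164, -212, -266, -326
-36, -42, -48, -54, -60
-6, -6, -6, -6
Constant third difference = -6, so extend:
-60 − 6 = -66;  -326 − 66 = -392;  -1271 − 392 = -1663
-66 − 6 = -72;  -392 − 72 = -464;  -1663 − 464 = -2127

-2127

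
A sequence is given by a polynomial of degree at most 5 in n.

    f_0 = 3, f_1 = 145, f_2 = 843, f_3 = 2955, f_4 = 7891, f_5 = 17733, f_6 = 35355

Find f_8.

110115

D1: 142, 698, 2112, 4936, 9842, 17622
D2: 556, 1414, 2824, 4906, 7780
D3: 858, 1410, 2082, 2874
D4: 552, 672, 792
D5: 120, 120
Constant fifth difference = 120, so extend:
792 + 120 = 912;  2874 + 912 = 3786;  7780 + 3786 = 11566;  17622 + 11566 = 29188;  35355 + 29188 = 64543
912 + 120 = 1032;  3786 + 1032 = 4818;  11566 + 4818 = 16384;  29188 + 16384 = 45572;  64543 + 45572 = 110115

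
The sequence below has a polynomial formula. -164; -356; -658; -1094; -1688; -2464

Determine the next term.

-3446

Δ: -192  -302  -436  -594  -776
Δ²: -110  -134  -158  -182
Δ³: -24  -24  -24
Third differences constant at -24.
-182 − 24 = -206;  -776 − 206 = -982;  -2464 − 982 = -3446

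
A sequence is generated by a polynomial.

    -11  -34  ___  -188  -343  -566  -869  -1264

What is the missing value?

-89

Using the last 5 terms:
D1: -155  -223  -303  -395
D2: -68  -80  -92
D3: -12  -12
Constant third difference = -12.
Extend backward: -68 + 12 = -56;  -155 + 56 = -99;  -188 + 99 = -89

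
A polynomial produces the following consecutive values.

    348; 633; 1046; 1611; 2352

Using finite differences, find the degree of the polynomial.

First differences: 285, 413, 565, 741
Second differences: 128, 152, 176
Third differences: 24, 24
The third differences are constant, so the polynomial has degree 3.

3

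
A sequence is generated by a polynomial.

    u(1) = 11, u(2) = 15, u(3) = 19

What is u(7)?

35

4, 4
Constant first difference = 4, so extend:
19 + 4 = 23
23 + 4 = 27
27 + 4 = 31
31 + 4 = 35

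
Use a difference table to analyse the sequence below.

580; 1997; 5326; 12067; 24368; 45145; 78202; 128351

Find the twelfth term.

First differences: 1417, 3329, 6741, 12301, 20777, 33057, 50149
Second differences: 1912, 3412, 5560, 8476, 12280, 17092
Third differences: 1500, 2148, 2916, 3804, 4812
Fourth differences: 648, 768, 888, 1008
Fifth differences: 120, 120, 120
The fifth differences are constant (120).
1008 + 120 = 1128;  4812 + 1128 = 5940;  17092 + 5940 = 23032;  50149 + 23032 = 73181;  128351 + 73181 = 201532
1128 + 120 = 1248;  5940 + 1248 = 7188;  23032 + 7188 = 30220;  73181 + 30220 = 103401;  201532 + 103401 = 304933
1248 + 120 = 1368;  7188 + 1368 = 8556;  30220 + 8556 = 38776;  103401 + 38776 = 142177;  304933 + 142177 = 447110
1368 + 120 = 1488;  8556 + 1488 = 10044;  38776 + 10044 = 48820;  142177 + 48820 = 190997;  447110 + 190997 = 638107

638107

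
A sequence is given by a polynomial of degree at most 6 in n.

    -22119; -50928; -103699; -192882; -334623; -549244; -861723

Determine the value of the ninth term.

-1906327

First differences: -28809  -52771  -89183  -141741  -214621  -312479
Second differences: -23962  -36412  -52558  -72880  -97858
Third differences: -12450  -16146  -20322  -24978
Fourth differences: -3696  -4176  -4656
Fifth differences: -480  -480
The fifth differences are constant (-480).
-4656 − 480 = -5136;  -24978 − 5136 = -30114;  -97858 − 30114 = -127972;  -312479 − 127972 = -440451;  -861723 − 440451 = -1302174
-5136 − 480 = -5616;  -30114 − 5616 = -35730;  -127972 − 35730 = -163702;  -440451 − 163702 = -604153;  -1302174 − 604153 = -1906327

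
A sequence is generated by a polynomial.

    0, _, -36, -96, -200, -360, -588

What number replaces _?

-8

Using the last 5 terms:
-60, -104, -160, -228
-44, -56, -68
-12, -12
Constant third difference = -12.
Extend backward: -44 + 12 = -32;  -60 + 32 = -28;  -36 + 28 = -8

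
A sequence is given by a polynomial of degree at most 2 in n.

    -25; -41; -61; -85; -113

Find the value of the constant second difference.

First differences: -16, -20, -24, -28
Second differences: -4, -4, -4

-4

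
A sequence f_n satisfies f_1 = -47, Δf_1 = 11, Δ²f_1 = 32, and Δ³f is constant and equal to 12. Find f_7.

739

Build the table forward from the leading diagonal:
D3: 12  12  12  12  12  12  12
D2: 32  44  56  68  80  92  104
D1: 11  43  87  143  211  291  383
f: -47  -36  7  94  237  448  739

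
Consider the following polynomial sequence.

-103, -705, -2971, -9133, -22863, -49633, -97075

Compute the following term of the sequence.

-175341

First differences: -602, -2266, -6162, -13730, -26770, -47442
Second differences: -1664, -3896, -7568, -13040, -20672
Third differences: -2232, -3672, -5472, -7632
Fourth differences: -1440, -1800, -2160
Fifth differences: -360, -360
The fifth differences are constant (-360).
-2160 − 360 = -2520;  -7632 − 2520 = -10152;  -20672 − 10152 = -30824;  -47442 − 30824 = -78266;  -97075 − 78266 = -175341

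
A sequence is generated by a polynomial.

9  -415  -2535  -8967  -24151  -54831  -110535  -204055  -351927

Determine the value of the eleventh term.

-898471

-424, -2120, -6432, -15184, -30680, -55704, -93520, -147872
-1696, -4312, -8752, -15496, -25024, -37816, -54352
-2616, -4440, -6744, -9528, -12792, -16536
-1824, -2304, -2784, -3264, -3744
-480, -480, -480, -480
Fifth differences constant at -480.
-3744 − 480 = -4224;  -16536 − 4224 = -20760;  -54352 − 20760 = -75112;  -147872 − 75112 = -222984;  -351927 − 222984 = -574911
-4224 − 480 = -4704;  -20760 − 4704 = -25464;  -75112 − 25464 = -100576;  -222984 − 100576 = -323560;  -574911 − 323560 = -898471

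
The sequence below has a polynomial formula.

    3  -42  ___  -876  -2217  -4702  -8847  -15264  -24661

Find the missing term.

Using the last 6 terms:
First differences: -1341, -2485, -4145, -6417, -9397
Second differences: -1144, -1660, -2272, -2980
Third differences: -516, -612, -708
Fourth differences: -96, -96
Constant fourth difference = -96.
Extend backward: -516 + 96 = -420;  -1144 + 420 = -724;  -1341 + 724 = -617;  -876 + 617 = -259

-259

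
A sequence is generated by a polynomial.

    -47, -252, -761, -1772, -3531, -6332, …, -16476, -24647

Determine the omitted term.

Using the first 6 terms:
D1: -205, -509, -1011, -1759, -2801
D2: -304, -502, -748, -1042
D3: -198, -246, -294
D4: -48, -48
Constant fourth difference = -48.
Extend forward: -294 − 48 = -342;  -1042 − 342 = -1384;  -2801 − 1384 = -4185;  -6332 − 4185 = -10517

-10517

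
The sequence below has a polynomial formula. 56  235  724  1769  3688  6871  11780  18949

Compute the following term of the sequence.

28984

First differences: 179  489  1045  1919  3183  4909  7169
Second differences: 310  556  874  1264  1726  2260
Third differences: 246  318  390  462  534
Fourth differences: 72  72  72  72
The fourth differences are constant (72).
534 + 72 = 606;  2260 + 606 = 2866;  7169 + 2866 = 10035;  18949 + 10035 = 28984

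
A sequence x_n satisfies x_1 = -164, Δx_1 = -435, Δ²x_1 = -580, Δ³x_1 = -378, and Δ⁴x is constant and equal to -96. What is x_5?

-6992

Build the table forward from the leading diagonal:
D4: -96  -96  -96  -96  -96
D3: -378  -474  -570  -666  -762
D2: -580  -958  -1432  -2002  -2668
D1: -435  -1015  -1973  -3405  -5407
x: -164  -599  -1614  -3587  -6992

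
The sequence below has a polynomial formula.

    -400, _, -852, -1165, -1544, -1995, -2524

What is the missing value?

-599

Using the last 5 terms:
Δ: -313  -379  -451  -529
Δ²: -66  -72  -78
Δ³: -6  -6
Constant third difference = -6.
Extend backward: -66 + 6 = -60;  -313 + 60 = -253;  -852 + 253 = -599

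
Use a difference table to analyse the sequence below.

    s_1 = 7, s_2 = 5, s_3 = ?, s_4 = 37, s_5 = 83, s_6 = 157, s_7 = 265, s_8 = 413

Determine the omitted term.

13

Using the last 5 terms:
Δ: 46, 74, 108, 148
Δ²: 28, 34, 40
Δ³: 6, 6
Constant third difference = 6.
Extend backward: 28 − 6 = 22;  46 − 22 = 24;  37 − 24 = 13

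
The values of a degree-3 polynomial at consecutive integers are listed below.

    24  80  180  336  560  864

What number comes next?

First differences: 56, 100, 156, 224, 304
Second differences: 44, 56, 68, 80
Third differences: 12, 12, 12
Third differences constant at 12.
80 + 12 = 92;  304 + 92 = 396;  864 + 396 = 1260

1260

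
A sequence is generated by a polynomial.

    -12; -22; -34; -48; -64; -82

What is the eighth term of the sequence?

-124

-10, -12, -14, -16, -18
-2, -2, -2, -2
The second differences are constant (-2).
-18 − 2 = -20;  -82 − 20 = -102
-20 − 2 = -22;  -102 − 22 = -124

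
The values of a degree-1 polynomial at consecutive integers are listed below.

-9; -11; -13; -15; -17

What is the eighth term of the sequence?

First differences: -2  -2  -2  -2
First differences constant at -2.
-17 − 2 = -19
-19 − 2 = -21
-21 − 2 = -23

-23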